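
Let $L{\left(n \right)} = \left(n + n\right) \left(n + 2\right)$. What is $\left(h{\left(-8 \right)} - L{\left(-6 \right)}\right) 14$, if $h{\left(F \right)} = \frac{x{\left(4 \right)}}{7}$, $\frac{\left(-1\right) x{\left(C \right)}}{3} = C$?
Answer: $-696$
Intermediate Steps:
$L{\left(n \right)} = 2 n \left(2 + n\right)$
$x{\left(C \right)} = - 3 C$
$h{\left(F \right)} = - \frac{12}{7}$ ($h{\left(F \right)} = \frac{\left(-3\right) 4}{7} = \left(-12\right) \frac{1}{7} = - \frac{12}{7}$)
$\left(h{\left(-8 \right)} - L{\left(-6 \right)}\right) 14 = \left(- \frac{12}{7} - 2 \left(-6\right) \left(2 - 6\right)\right) 14 = \left(- \frac{12}{7} - 2 \left(-6\right) \left(-4\right)\right) 14 = \left(- \frac{12}{7} - 48\right) 14 = \left(- \frac{348}{7}\right) 14 = -696$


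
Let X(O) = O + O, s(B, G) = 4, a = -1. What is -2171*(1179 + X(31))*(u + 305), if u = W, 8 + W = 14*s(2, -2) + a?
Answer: -948362272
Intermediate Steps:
X(O) = 2*O
W = 47 (W = -8 + (14*4 - 1) = -8 + (56 - 1) = -8 + 55 = 47)
u = 47
-2171*(1179 + X(31))*(u + 305) = -2171*(1179 + 2*31)*(47 + 305) = -2171*(1179 + 62)*352 = -2694211*352 = -2171*436832 = -948362272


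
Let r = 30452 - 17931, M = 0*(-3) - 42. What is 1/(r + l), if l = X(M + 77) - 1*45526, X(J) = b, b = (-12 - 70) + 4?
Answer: -1/33083 ≈ -3.0227e-5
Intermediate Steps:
M = -42 (M = 0 - 42 = -42)
b = -78 (b = -82 + 4 = -78)
X(J) = -78
r = 12521
l = -45604 (l = -78 - 1*45526 = -78 - 45526 = -45604)
1/(r + l) = 1/(12521 - 45604) = 1/(-33083) = -1/33083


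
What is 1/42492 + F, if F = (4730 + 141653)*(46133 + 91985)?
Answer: 859108660727449/42492 ≈ 2.0218e+10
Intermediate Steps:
F = 20218127194 (F = 146383*138118 = 20218127194)
1/42492 + F = 1/42492 + 20218127194 = 859108660727449/42492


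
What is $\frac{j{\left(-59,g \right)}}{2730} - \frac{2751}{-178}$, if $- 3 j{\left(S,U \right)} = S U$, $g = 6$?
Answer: $\frac{3765617}{242970} \approx 15.498$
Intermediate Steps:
$j{\left(S,U \right)} = - \frac{S U}{3}$
$\frac{j{\left(-59,g \right)}}{2730} - \frac{2751}{-178} = \frac{\left(- \frac{1}{3}\right) \left(-59\right) 6}{2730} - \frac{2751}{-178} = 118 \cdot \frac{1}{2730} - - \frac{2751}{178} = \frac{59}{1365} + \frac{2751}{178} = \frac{3765617}{242970}$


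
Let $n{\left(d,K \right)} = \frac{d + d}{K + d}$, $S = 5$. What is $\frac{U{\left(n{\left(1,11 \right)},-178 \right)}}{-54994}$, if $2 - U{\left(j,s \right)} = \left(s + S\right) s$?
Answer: $\frac{15396}{27497} \approx 0.55992$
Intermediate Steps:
$n{\left(d,K \right)} = \frac{2 d}{K + d}$
$U{\left(j,s \right)} = 2 - s \left(5 + s\right)$ ($U{\left(j,s \right)} = 2 - \left(s + 5\right) s = 2 - \left(5 + s\right) s = 2 - s \left(5 + s\right)$)
$\frac{U{\left(n{\left(1,11 \right)},-178 \right)}}{-54994} = \frac{2 - \left(-178\right)^{2} - -890}{-54994} = \left(2 - 31684 + 890\right) \left(- \frac{1}{54994}\right) = \left(-30792\right) \left(- \frac{1}{54994}\right) = \frac{15396}{27497}$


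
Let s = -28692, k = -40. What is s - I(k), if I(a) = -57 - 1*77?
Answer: -28558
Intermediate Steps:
I(a) = -134 (I(a) = -57 - 77 = -134)
s - I(k) = -28692 - 1*(-134) = -28692 + 134 = -28558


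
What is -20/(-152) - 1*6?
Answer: -223/38 ≈ -5.8684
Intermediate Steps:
-20/(-152) - 1*6 = -20*(-1/152) - 6 = 5/38 - 6 = -223/38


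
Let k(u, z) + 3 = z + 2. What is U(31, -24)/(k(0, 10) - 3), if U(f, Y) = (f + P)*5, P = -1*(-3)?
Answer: 85/3 ≈ 28.333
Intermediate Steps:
k(u, z) = -1 + z (k(u, z) = -3 + (z + 2) = -3 + (2 + z) = -1 + z)
P = 3
U(f, Y) = 15 + 5*f (U(f, Y) = (f + 3)*5 = (3 + f)*5 = 15 + 5*f)
U(31, -24)/(k(0, 10) - 3) = (15 + 5*31)/((-1 + 10) - 3) = (15 + 155)/(9 - 3) = 170/6 = 170*(⅙) = 85/3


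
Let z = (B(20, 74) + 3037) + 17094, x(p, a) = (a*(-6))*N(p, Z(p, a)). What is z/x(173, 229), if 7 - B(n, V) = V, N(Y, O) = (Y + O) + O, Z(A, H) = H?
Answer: -3344/144499 ≈ -0.023142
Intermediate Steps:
N(Y, O) = Y + 2*O (N(Y, O) = (O + Y) + O = Y + 2*O)
B(n, V) = 7 - V
x(p, a) = -6*a*(p + 2*a) (x(p, a) = (a*(-6))*(p + 2*a) = (-6*a)*(p + 2*a) = -6*a*(p + 2*a))
z = 20064 (z = ((7 - 1*74) + 3037) + 17094 = ((7 - 74) + 3037) + 17094 = (-67 + 3037) + 17094 = 2970 + 17094 = 20064)
z/x(173, 229) = 20064/((-6*229*(173 + 2*229))) = 20064/((-6*229*(173 + 458))) = 20064/((-6*229*631)) = 20064/(-866994) = 20064*(-1/866994) = -3344/144499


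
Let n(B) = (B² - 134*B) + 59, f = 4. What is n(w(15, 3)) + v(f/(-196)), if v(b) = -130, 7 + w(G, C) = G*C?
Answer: -3719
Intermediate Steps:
w(G, C) = -7 + C*G (w(G, C) = -7 + G*C = -7 + C*G)
n(B) = 59 + B² - 134*B
n(w(15, 3)) + v(f/(-196)) = (59 + (-7 + 3*15)² - 134*(-7 + 3*15)) - 130 = (59 + (-7 + 45)² - 134*(-7 + 45)) - 130 = (59 + 38² - 134*38) - 130 = (59 + 1444 - 5092) - 130 = -3589 - 130 = -3719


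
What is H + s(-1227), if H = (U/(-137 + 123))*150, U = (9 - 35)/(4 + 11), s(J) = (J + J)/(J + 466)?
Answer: 116108/5327 ≈ 21.796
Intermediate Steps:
s(J) = 2*J/(466 + J) (s(J) = (2*J)/(466 + J) = 2*J/(466 + J))
U = -26/15 ≈ -1.7333
H = 130/7 (H = (-26/15/(-137 + 123))*150 = (-26/15/(-14))*150 = -1/14*(-26/15)*150 = (13/105)*150 = 130/7 ≈ 18.571)
H + s(-1227) = 130/7 + 2*(-1227)/(466 - 1227) = 130/7 + 2*(-1227)/(-761) = 130/7 + 2*(-1227)*(-1/761) = 130/7 + 2454/761 = 116108/5327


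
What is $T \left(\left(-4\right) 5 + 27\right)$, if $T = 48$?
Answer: $336$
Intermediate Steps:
$T \left(\left(-4\right) 5 + 27\right) = 48 \left(\left(-4\right) 5 + 27\right) = 48 \left(-20 + 27\right) = 48 \cdot 7 = 336$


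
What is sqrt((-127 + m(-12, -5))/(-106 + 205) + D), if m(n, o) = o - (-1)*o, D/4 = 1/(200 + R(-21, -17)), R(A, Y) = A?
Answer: I*sqrt(47506063)/5907 ≈ 1.1668*I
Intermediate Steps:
D = 4/179 (D = 4/(200 - 21) = 4/179 ≈ 0.022346)
m(n, o) = 2*o (m(n, o) = o + o = 2*o)
sqrt((-127 + m(-12, -5))/(-106 + 205) + D) = sqrt((-127 + 2*(-5))/(-106 + 205) + 4/179) = sqrt((-127 - 10)/99 + 4/179) = sqrt(-137*1/99 + 4/179) = sqrt(-137/99 + 4/179) = sqrt(-24127/17721) = I*sqrt(47506063)/5907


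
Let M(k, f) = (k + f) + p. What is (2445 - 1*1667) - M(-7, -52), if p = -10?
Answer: 847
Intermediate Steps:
M(k, f) = -10 + f + k (M(k, f) = (k + f) - 10 = (f + k) - 10 = -10 + f + k)
(2445 - 1*1667) - M(-7, -52) = (2445 - 1*1667) - (-10 - 52 - 7) = (2445 - 1667) - 1*(-69) = 778 + 69 = 847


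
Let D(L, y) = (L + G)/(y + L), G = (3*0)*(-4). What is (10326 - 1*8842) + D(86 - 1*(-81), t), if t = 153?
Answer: 475047/320 ≈ 1484.5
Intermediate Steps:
G = 0 (G = 0*(-4) = 0)
D(L, y) = L/(L + y) (D(L, y) = (L + 0)/(y + L) = L/(L + y))
(10326 - 1*8842) + D(86 - 1*(-81), t) = (10326 - 1*8842) + (86 - 1*(-81))/((86 - 1*(-81)) + 153) = (10326 - 8842) + (86 + 81)/((86 + 81) + 153) = 1484 + 167/(167 + 153) = 1484 + 167/320 = 475047/320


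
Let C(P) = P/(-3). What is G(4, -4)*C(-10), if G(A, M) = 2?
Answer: 20/3 ≈ 6.6667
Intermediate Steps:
C(P) = -P/3 (C(P) = P*(-⅓) = -P/3)
G(4, -4)*C(-10) = 2*(-⅓*(-10)) = 2*(10/3) = 20/3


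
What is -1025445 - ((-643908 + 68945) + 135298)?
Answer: -585780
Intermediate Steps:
-1025445 - ((-643908 + 68945) + 135298) = -1025445 - (-574963 + 135298) = -1025445 - 1*(-439665) = -1025445 + 439665 = -585780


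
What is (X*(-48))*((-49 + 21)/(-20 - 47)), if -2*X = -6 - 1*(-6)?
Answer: 0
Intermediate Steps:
X = 0 (X = -(-6 - 1*(-6))/2 = -(-6 + 6)/2 = -½*0 = 0)
(X*(-48))*((-49 + 21)/(-20 - 47)) = (0*(-48))*((-49 + 21)/(-20 - 47)) = 0*(-28/(-67)) = 0*(-28*(-1/67)) = 0*(28/67) = 0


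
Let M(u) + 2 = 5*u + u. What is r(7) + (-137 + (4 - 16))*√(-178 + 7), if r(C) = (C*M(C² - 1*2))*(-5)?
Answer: -9800 - 447*I*√19 ≈ -9800.0 - 1948.4*I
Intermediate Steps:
M(u) = -2 + 6*u (M(u) = -2 + (5*u + u) = -2 + 6*u)
r(C) = -5*C*(-14 + 6*C²) (r(C) = (C*(-2 + 6*(C² - 1*2)))*(-5) = (C*(-2 + 6*(C² - 2)))*(-5) = (C*(-2 + 6*(-2 + C²)))*(-5) = (C*(-2 + (-12 + 6*C²)))*(-5) = (C*(-14 + 6*C²))*(-5) = -5*C*(-14 + 6*C²))
r(7) + (-137 + (4 - 16))*√(-178 + 7) = (-30*7³ + 70*7) + (-137 + (4 - 16))*√(-178 + 7) = (-30*343 + 490) + (-137 - 12)*√(-171) = (-10290 + 490) - 447*I*√19 = -9800 - 447*I*√19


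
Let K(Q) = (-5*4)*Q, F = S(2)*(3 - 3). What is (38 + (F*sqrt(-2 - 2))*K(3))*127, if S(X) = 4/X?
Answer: 4826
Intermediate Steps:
F = 0 (F = (4/2)*(3 - 3) = (4*(1/2))*0 = 2*0 = 0)
K(Q) = -20*Q
(38 + (F*sqrt(-2 - 2))*K(3))*127 = (38 + (0*sqrt(-2 - 2))*(-20*3))*127 = (38 + (0*sqrt(-4))*(-60))*127 = (38 + (0*(2*I))*(-60))*127 = (38 + 0*(-60))*127 = (38 + 0)*127 = 38*127 = 4826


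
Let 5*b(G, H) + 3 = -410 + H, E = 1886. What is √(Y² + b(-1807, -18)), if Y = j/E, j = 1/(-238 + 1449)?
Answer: 3*I*√1249040234235995/11419730 ≈ 9.2844*I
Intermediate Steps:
b(G, H) = -413/5 + H/5 (b(G, H) = -⅗ + (-410 + H)/5 = -⅗ + (-82 + H/5) = -413/5 + H/5)
j = 1/1211 ≈ 0.00082576
Y = 1/2283946 (Y = (1/1211)/1886 = (1/1211)*(1/1886) = 1/2283946 ≈ 4.3784e-7)
√(Y² + b(-1807, -18)) = √((1/2283946)² + (-413/5 + (⅕)*(-18))) = √(1/5216409330916 + (-413/5 - 18/5)) = √(1/5216409330916 - 431/5) = √(-2248272421624791/26082046654580) = 3*I*√1249040234235995/11419730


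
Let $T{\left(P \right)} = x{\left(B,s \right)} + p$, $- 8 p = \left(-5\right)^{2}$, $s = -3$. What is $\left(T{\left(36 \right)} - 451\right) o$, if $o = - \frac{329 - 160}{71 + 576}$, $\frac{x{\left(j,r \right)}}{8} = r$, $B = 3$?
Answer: $\frac{646425}{5176} \approx 124.89$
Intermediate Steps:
$x{\left(j,r \right)} = 8 r$
$p = - \frac{25}{8}$ ($p = - \frac{\left(-5\right)^{2}}{8} = \left(- \frac{1}{8}\right) 25 = - \frac{25}{8} \approx -3.125$)
$T{\left(P \right)} = - \frac{217}{8}$ ($T{\left(P \right)} = 8 \left(-3\right) - \frac{25}{8} = -24 - \frac{25}{8} = - \frac{217}{8}$)
$o = - \frac{169}{647} \approx -0.26121$
$\left(T{\left(36 \right)} - 451\right) o = \left(- \frac{217}{8} - 451\right) \left(- \frac{169}{647}\right) = \left(- \frac{3825}{8}\right) \left(- \frac{169}{647}\right) = \frac{646425}{5176}$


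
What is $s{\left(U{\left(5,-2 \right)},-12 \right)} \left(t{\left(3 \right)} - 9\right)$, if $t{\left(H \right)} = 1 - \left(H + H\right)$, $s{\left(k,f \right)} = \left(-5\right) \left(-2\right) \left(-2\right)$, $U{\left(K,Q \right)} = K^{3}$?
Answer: $280$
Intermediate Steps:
$s{\left(k,f \right)} = -20$ ($s{\left(k,f \right)} = 10 \left(-2\right) = -20$)
$t{\left(H \right)} = 1 - 2 H$
$s{\left(U{\left(5,-2 \right)},-12 \right)} \left(t{\left(3 \right)} - 9\right) = - 20 \left(\left(1 - 6\right) - 9\right) = - 20 \left(-5 - 9\right) = \left(-20\right) \left(-14\right) = 280$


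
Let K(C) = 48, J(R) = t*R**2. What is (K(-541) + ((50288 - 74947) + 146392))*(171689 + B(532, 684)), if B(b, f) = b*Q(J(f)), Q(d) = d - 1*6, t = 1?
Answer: 30331736590309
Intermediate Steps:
J(R) = R**2 (J(R) = 1*R**2 = R**2)
Q(d) = -6 + d (Q(d) = d - 6 = -6 + d)
B(b, f) = b*(-6 + f**2)
(K(-541) + ((50288 - 74947) + 146392))*(171689 + B(532, 684)) = (48 + ((50288 - 74947) + 146392))*(171689 + 532*(-6 + 684**2)) = (48 + (-24659 + 146392))*(171689 + 532*(-6 + 467856)) = (48 + 121733)*(171689 + 532*467850) = 121781*(171689 + 248896200) = 121781*249067889 = 30331736590309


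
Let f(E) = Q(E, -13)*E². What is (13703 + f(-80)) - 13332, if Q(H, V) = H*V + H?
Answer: 6144371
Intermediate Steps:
Q(H, V) = H + H*V
f(E) = -12*E³ (f(E) = (E*(1 - 13))*E² = (E*(-12))*E² = (-12*E)*E² = -12*E³)
(13703 + f(-80)) - 13332 = (13703 - 12*(-80)³) - 13332 = (13703 - 12*(-512000)) - 13332 = (13703 + 6144000) - 13332 = 6157703 - 13332 = 6144371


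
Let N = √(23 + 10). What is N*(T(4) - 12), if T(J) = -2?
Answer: -14*√33 ≈ -80.424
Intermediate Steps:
N = √33 ≈ 5.7446
N*(T(4) - 12) = √33*(-2 - 12) = √33*(-14) = -14*√33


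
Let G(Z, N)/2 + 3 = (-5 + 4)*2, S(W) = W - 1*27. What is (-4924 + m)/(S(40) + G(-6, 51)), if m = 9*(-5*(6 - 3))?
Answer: -5059/3 ≈ -1686.3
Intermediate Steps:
S(W) = -27 + W (S(W) = W - 27 = -27 + W)
m = -135 (m = 9*(-5*3) = 9*(-15) = -135)
G(Z, N) = -10 (G(Z, N) = -6 + 2*((-5 + 4)*2) = -6 + 2*(-1*2) = -6 + 2*(-2) = -6 - 4 = -10)
(-4924 + m)/(S(40) + G(-6, 51)) = (-4924 - 135)/((-27 + 40) - 10) = -5059/(13 - 10) = -5059/3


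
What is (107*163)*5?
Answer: 87205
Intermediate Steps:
(107*163)*5 = 17441*5 = 87205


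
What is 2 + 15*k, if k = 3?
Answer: 47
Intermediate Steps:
2 + 15*k = 2 + 15*3 = 2 + 45 = 47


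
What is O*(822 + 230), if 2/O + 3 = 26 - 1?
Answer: 1052/11 ≈ 95.636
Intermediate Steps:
O = 1/11 (O = 2/(-3 + (26 - 1)) = 2/(-3 + 25) = 2/22 = 2*(1/22) = 1/11 ≈ 0.090909)
O*(822 + 230) = (822 + 230)/11 = (1/11)*1052 = 1052/11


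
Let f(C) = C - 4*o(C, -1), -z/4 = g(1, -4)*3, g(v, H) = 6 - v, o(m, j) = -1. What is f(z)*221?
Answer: -12376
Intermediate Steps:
z = -60 (z = -4*(6 - 1*1)*3 = -4*(6 - 1)*3 = -20*3 = -4*15 = -60)
f(C) = 4 + C (f(C) = C - 4*(-1) = C + 4 = 4 + C)
f(z)*221 = (4 - 60)*221 = -56*221 = -12376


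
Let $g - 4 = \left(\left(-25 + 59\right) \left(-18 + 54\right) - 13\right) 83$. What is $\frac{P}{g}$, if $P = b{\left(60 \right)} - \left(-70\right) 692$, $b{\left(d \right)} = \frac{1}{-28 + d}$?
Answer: $\frac{1550081}{3216544} \approx 0.48191$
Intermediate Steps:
$g = 100517$ ($g = 4 + \left(\left(-25 + 59\right) \left(-18 + 54\right) - 13\right) 83 = 4 + \left(34 \cdot 36 - 13\right) 83 = 4 + \left(1224 - 13\right) 83 = 4 + 1211 \cdot 83 = 4 + 100513 = 100517$)
$P = \frac{1550081}{32}$ ($P = \frac{1}{-28 + 60} - \left(-70\right) 692 = \frac{1}{32} - -48440 = \frac{1}{32} + 48440 = \frac{1550081}{32} \approx 48440.0$)
$\frac{P}{g} = \frac{1550081}{32 \cdot 100517} = \frac{1550081}{32} \cdot \frac{1}{100517} = \frac{1550081}{3216544}$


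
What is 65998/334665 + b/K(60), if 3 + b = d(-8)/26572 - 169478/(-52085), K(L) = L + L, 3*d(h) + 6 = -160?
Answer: 369253082936963/1852708947289200 ≈ 0.19930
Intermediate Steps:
d(h) = -166/3 (d(h) = -2 + (⅓)*(-160) = -2 - 160/3 = -166/3)
K(L) = 2*L
b = 522719279/2076003930 (b = -3 + (-166/3/26572 - 169478/(-52085)) = -3 + (-166/3*1/26572 - 169478*(-1/52085)) = -3 + (-83/39858 + 169478/52085) = -3 + 6750731069/2076003930 = 522719279/2076003930 ≈ 0.25179)
65998/334665 + b/K(60) = 65998/334665 + 522719279/(2076003930*((2*60))) = 65998*(1/334665) + (522719279/2076003930)/120 = 65998/334665 + (522719279/2076003930)*(1/120) = 65998/334665 + 522719279/249120471600 = 369253082936963/1852708947289200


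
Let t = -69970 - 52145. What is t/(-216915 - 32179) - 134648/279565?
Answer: 599071063/69637964110 ≈ 0.0086026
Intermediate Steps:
t = -122115
t/(-216915 - 32179) - 134648/279565 = -122115/(-216915 - 32179) - 134648/279565 = -122115/(-249094) - 134648*1/279565 = -122115*(-1/249094) - 134648/279565 = 122115/249094 - 134648/279565 = 599071063/69637964110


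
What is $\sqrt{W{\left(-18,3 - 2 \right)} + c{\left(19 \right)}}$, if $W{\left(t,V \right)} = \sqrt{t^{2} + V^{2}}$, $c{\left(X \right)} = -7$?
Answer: $\sqrt{-7 + 5 \sqrt{13}} \approx 3.3208$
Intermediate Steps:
$W{\left(t,V \right)} = \sqrt{V^{2} + t^{2}}$
$\sqrt{W{\left(-18,3 - 2 \right)} + c{\left(19 \right)}} = \sqrt{\sqrt{\left(3 - 2\right)^{2} + \left(-18\right)^{2}} - 7} = \sqrt{\sqrt{1^{2} + 324} - 7} = \sqrt{\sqrt{1 + 324} - 7} = \sqrt{\sqrt{325} - 7} = \sqrt{5 \sqrt{13} - 7} = \sqrt{-7 + 5 \sqrt{13}}$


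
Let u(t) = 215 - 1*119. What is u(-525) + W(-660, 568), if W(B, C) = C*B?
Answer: -374784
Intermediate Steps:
u(t) = 96 (u(t) = 215 - 119 = 96)
W(B, C) = B*C
u(-525) + W(-660, 568) = 96 - 660*568 = 96 - 374880 = -374784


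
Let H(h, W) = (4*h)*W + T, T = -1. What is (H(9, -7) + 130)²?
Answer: 15129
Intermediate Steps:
H(h, W) = -1 + 4*W*h (H(h, W) = (4*h)*W - 1 = 4*W*h - 1 = -1 + 4*W*h)
(H(9, -7) + 130)² = ((-1 + 4*(-7)*9) + 130)² = ((-1 - 252) + 130)² = (-253 + 130)² = (-123)² = 15129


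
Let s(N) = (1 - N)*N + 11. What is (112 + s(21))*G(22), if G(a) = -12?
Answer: 3564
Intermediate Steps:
s(N) = 11 + N*(1 - N) (s(N) = N*(1 - N) + 11 = 11 + N*(1 - N))
(112 + s(21))*G(22) = (112 + (11 + 21 - 1*21²))*(-12) = (112 + (11 + 21 - 1*441))*(-12) = (112 + (11 + 21 - 441))*(-12) = (112 - 409)*(-12) = -297*(-12) = 3564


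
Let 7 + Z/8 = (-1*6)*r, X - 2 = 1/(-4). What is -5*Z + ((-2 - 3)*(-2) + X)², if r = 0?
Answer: 6689/16 ≈ 418.06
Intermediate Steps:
X = 7/4 (X = 2 + 1/(-4) = 2 - ¼ = 7/4 ≈ 1.7500)
Z = -56 (Z = -56 + 8*(-1*6*0) = -56 + 8*(-6*0) = -56 + 8*0 = -56 + 0 = -56)
-5*Z + ((-2 - 3)*(-2) + X)² = -5*(-56) + ((-2 - 3)*(-2) + 7/4)² = 280 + (-5*(-2) + 7/4)² = 280 + (10 + 7/4)² = 280 + (47/4)² = 280 + 2209/16 = 6689/16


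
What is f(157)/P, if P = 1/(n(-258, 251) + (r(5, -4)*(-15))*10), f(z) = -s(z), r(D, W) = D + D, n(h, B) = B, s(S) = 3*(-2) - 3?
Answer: -11241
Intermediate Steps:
s(S) = -9 (s(S) = -6 - 3 = -9)
r(D, W) = 2*D
f(z) = 9 (f(z) = -1*(-9) = 9)
P = -1/1249 (P = 1/(251 + ((2*5)*(-15))*10) = 1/(251 + (10*(-15))*10) = 1/(251 - 150*10) = 1/(251 - 1500) = 1/(-1249) = -1/1249 ≈ -0.00080064)
f(157)/P = 9/(-1/1249) = 9*(-1249) = -11241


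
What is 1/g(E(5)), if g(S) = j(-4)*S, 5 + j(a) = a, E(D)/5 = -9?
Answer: 1/405 ≈ 0.0024691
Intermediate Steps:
E(D) = -45 (E(D) = 5*(-9) = -45)
j(a) = -5 + a
g(S) = -9*S (g(S) = (-5 - 4)*S = -9*S)
1/g(E(5)) = 1/(-9*(-45)) = 1/405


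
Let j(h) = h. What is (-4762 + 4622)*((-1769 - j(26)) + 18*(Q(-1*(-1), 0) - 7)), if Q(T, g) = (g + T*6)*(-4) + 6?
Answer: 314300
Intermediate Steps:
Q(T, g) = 6 - 24*T - 4*g (Q(T, g) = (g + 6*T)*(-4) + 6 = (-24*T - 4*g) + 6 = 6 - 24*T - 4*g)
(-4762 + 4622)*((-1769 - j(26)) + 18*(Q(-1*(-1), 0) - 7)) = (-4762 + 4622)*((-1769 - 1*26) + 18*((6 - (-24)*(-1) - 4*0) - 7)) = -140*((-1769 - 26) + 18*((6 - 24*1 + 0) - 7)) = -140*(-1795 + 18*((6 - 24 + 0) - 7)) = -140*(-1795 + 18*(-18 - 7)) = -140*(-1795 + 18*(-25)) = -140*(-1795 - 450) = -140*(-2245) = 314300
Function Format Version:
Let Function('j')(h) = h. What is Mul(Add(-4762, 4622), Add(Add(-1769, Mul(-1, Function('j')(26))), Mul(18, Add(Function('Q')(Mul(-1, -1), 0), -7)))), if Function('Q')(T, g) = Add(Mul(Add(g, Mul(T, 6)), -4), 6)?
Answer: 314300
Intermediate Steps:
Function('Q')(T, g) = Add(6, Mul(-24, T), Mul(-4, g)) (Function('Q')(T, g) = Add(Mul(Add(g, Mul(6, T)), -4), 6) = Add(Add(Mul(-24, T), Mul(-4, g)), 6) = Add(6, Mul(-24, T), Mul(-4, g)))
Mul(Add(-4762, 4622), Add(Add(-1769, Mul(-1, Function('j')(26))), Mul(18, Add(Function('Q')(Mul(-1, -1), 0), -7)))) = Mul(Add(-4762, 4622), Add(Add(-1769, Mul(-1, 26)), Mul(18, Add(Add(6, Mul(-24, Mul(-1, -1)), Mul(-4, 0)), -7)))) = Mul(-140, Add(Add(-1769, -26), Mul(18, Add(Add(6, Mul(-24, 1), 0), -7)))) = Mul(-140, Add(-1795, Mul(18, Add(Add(6, -24, 0), -7)))) = Mul(-140, Add(-1795, Mul(18, Add(-18, -7)))) = Mul(-140, Add(-1795, Mul(18, -25))) = Mul(-140, Add(-1795, -450)) = Mul(-140, -2245) = 314300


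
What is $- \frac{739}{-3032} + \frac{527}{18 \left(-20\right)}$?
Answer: $- \frac{83239}{68220} \approx -1.2202$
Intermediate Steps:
$- \frac{739}{-3032} + \frac{527}{18 \left(-20\right)} = \left(-739\right) \left(- \frac{1}{3032}\right) + \frac{527}{-360} = \frac{739}{3032} + 527 \left(- \frac{1}{360}\right) = \frac{739}{3032} - \frac{527}{360} = - \frac{83239}{68220}$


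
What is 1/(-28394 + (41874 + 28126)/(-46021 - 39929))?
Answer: -1719/48810686 ≈ -3.5218e-5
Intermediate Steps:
1/(-28394 + (41874 + 28126)/(-46021 - 39929)) = 1/(-28394 + 70000/(-85950)) = 1/(-28394 + 70000*(-1/85950)) = 1/(-28394 - 1400/1719) = 1/(-48810686/1719) = -1719/48810686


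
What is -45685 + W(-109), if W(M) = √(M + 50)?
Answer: -45685 + I*√59 ≈ -45685.0 + 7.6811*I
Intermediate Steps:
W(M) = √(50 + M)
-45685 + W(-109) = -45685 + √(50 - 109) = -45685 + √(-59) = -45685 + I*√59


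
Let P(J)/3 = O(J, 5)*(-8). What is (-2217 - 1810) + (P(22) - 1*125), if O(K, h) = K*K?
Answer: -15768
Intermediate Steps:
O(K, h) = K²
P(J) = -24*J² (P(J) = 3*(J²*(-8)) = 3*(-8*J²) = -24*J²)
(-2217 - 1810) + (P(22) - 1*125) = (-2217 - 1810) + (-24*22² - 1*125) = -4027 + (-24*484 - 125) = -4027 + (-11616 - 125) = -4027 - 11741 = -15768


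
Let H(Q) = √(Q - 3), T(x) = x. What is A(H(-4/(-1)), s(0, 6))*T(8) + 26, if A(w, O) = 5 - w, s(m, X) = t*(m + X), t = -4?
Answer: 58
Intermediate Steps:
s(m, X) = -4*X - 4*m (s(m, X) = -4*(m + X) = -4*(X + m) = -4*X - 4*m)
H(Q) = √(-3 + Q)
A(H(-4/(-1)), s(0, 6))*T(8) + 26 = (5 - √(-3 - 4/(-1)))*8 + 26 = (5 - √(-3 - 4*(-1)))*8 + 26 = (5 - √(-3 + 4))*8 + 26 = (5 - √1)*8 + 26 = (5 - 1*1)*8 + 26 = (5 - 1)*8 + 26 = 4*8 + 26 = 32 + 26 = 58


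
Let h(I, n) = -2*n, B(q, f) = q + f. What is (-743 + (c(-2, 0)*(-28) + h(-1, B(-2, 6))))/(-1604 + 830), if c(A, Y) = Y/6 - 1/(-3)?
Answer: 2281/2322 ≈ 0.98234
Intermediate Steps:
B(q, f) = f + q
c(A, Y) = 1/3 + Y/6 (c(A, Y) = Y*(1/6) - 1*(-1/3) = Y/6 + 1/3 = 1/3 + Y/6)
(-743 + (c(-2, 0)*(-28) + h(-1, B(-2, 6))))/(-1604 + 830) = (-743 + ((1/3 + (1/6)*0)*(-28) - 2*(6 - 2)))/(-1604 + 830) = (-743 + ((1/3 + 0)*(-28) - 2*4))/(-774) = (-743 + ((1/3)*(-28) - 8))*(-1/774) = (-743 + (-28/3 - 8))*(-1/774) = (-743 - 52/3)*(-1/774) = -2281/3*(-1/774) = 2281/2322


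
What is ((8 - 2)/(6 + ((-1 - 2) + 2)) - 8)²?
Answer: 1156/25 ≈ 46.240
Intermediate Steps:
((8 - 2)/(6 + ((-1 - 2) + 2)) - 8)² = (6/(6 + (-3 + 2)) - 8)² = (6/(6 - 1) - 8)² = (6/5 - 8)² = (-34/5)² = 1156/25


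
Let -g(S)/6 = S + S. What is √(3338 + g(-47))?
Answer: √3902 ≈ 62.466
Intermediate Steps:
g(S) = -12*S (g(S) = -6*(S + S) = -12*S)
√(3338 + g(-47)) = √(3338 - 12*(-47)) = √(3338 + 564) = √3902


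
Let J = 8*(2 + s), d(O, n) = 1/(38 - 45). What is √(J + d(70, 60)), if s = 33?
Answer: √13713/7 ≈ 16.729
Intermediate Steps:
d(O, n) = -⅐ (d(O, n) = 1/(-7) = -⅐)
J = 280 (J = 8*(2 + 33) = 8*35 = 280)
√(J + d(70, 60)) = √(280 - ⅐) = √(1959/7) = √13713/7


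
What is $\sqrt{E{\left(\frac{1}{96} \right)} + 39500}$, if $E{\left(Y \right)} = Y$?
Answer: $\frac{\sqrt{22752006}}{24} \approx 198.75$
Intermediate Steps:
$\sqrt{E{\left(\frac{1}{96} \right)} + 39500} = \sqrt{\frac{1}{96} + 39500} = \sqrt{\frac{3792001}{96}} = \frac{\sqrt{22752006}}{24}$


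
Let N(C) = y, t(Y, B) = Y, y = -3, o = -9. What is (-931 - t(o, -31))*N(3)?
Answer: 2766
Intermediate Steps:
N(C) = -3
(-931 - t(o, -31))*N(3) = (-931 - 1*(-9))*(-3) = (-931 + 9)*(-3) = -922*(-3) = 2766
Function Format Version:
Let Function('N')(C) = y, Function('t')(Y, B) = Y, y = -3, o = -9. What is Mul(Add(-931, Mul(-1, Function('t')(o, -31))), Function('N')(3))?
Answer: 2766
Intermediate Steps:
Function('N')(C) = -3
Mul(Add(-931, Mul(-1, Function('t')(o, -31))), Function('N')(3)) = Mul(Add(-931, Mul(-1, -9)), -3) = Mul(Add(-931, 9), -3) = Mul(-922, -3) = 2766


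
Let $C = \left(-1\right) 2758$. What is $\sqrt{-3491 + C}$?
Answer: $i \sqrt{6249} \approx 79.051 i$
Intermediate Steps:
$C = -2758$
$\sqrt{-3491 + C} = \sqrt{-3491 - 2758} = \sqrt{-6249} = i \sqrt{6249}$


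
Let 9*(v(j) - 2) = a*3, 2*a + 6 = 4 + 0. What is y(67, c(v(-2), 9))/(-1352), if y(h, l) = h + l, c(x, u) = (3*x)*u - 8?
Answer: -1/13 ≈ -0.076923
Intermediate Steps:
a = -1 (a = -3 + (4 + 0)/2 = -3 + (½)*4 = -3 + 2 = -1)
v(j) = 5/3 (v(j) = 2 + (-1*3)/9 = 2 + (⅑)*(-3) = 2 - ⅓ = 5/3)
c(x, u) = -8 + 3*u*x (c(x, u) = 3*u*x - 8 = -8 + 3*u*x)
y(67, c(v(-2), 9))/(-1352) = (67 + (-8 + 3*9*(5/3)))/(-1352) = (67 + (-8 + 45))*(-1/1352) = (67 + 37)*(-1/1352) = 104*(-1/1352) = -1/13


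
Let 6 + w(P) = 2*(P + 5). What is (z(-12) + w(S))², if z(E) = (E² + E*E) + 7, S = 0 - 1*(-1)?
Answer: 90601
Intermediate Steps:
S = 1 (S = 0 + 1 = 1)
w(P) = 4 + 2*P (w(P) = -6 + 2*(P + 5) = -6 + 2*(5 + P) = -6 + (10 + 2*P) = 4 + 2*P)
z(E) = 7 + 2*E² (z(E) = (E² + E²) + 7 = 2*E² + 7 = 7 + 2*E²)
(z(-12) + w(S))² = ((7 + 2*(-12)²) + (4 + 2*1))² = ((7 + 2*144) + (4 + 2))² = ((7 + 288) + 6)² = (295 + 6)² = 301² = 90601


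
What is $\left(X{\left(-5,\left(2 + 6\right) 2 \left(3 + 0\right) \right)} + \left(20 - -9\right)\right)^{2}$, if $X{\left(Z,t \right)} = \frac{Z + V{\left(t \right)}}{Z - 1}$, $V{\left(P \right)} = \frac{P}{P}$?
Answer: $\frac{7921}{9} \approx 880.11$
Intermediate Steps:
$V{\left(P \right)} = 1$
$X{\left(Z,t \right)} = \frac{1 + Z}{-1 + Z}$ ($X{\left(Z,t \right)} = \frac{Z + 1}{Z - 1} = \frac{1 + Z}{-1 + Z}$)
$\left(X{\left(-5,\left(2 + 6\right) 2 \left(3 + 0\right) \right)} + \left(20 - -9\right)\right)^{2} = \left(\frac{1 - 5}{-1 - 5} + \left(20 - -9\right)\right)^{2} = \left(\frac{1}{-6} \left(-4\right) + \left(20 + 9\right)\right)^{2} = \left(\left(- \frac{1}{6}\right) \left(-4\right) + 29\right)^{2} = \left(\frac{2}{3} + 29\right)^{2} = \left(\frac{89}{3}\right)^{2} = \frac{7921}{9}$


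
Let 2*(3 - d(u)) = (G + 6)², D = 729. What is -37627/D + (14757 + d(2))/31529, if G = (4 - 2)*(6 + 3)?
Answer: -1175791595/22984641 ≈ -51.156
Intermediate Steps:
G = 18 (G = 2*9 = 18)
d(u) = -285 (d(u) = 3 - (18 + 6)²/2 = 3 - ½*24² = 3 - ½*576 = 3 - 288 = -285)
-37627/D + (14757 + d(2))/31529 = -37627/729 + (14757 - 285)/31529 = -37627*1/729 + 14472*(1/31529) = -37627/729 + 14472/31529 = -1175791595/22984641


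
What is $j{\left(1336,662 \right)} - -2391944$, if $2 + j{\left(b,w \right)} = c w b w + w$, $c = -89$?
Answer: $-52106571972$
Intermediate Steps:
$j{\left(b,w \right)} = -2 + w - 89 b w^{2}$ ($j{\left(b,w \right)} = -2 + \left(- 89 w b w + w\right) = -2 + \left(- 89 b w w + w\right) = -2 - \left(- w + 89 b w^{2}\right) = -2 + w - 89 b w^{2}$)
$j{\left(1336,662 \right)} - -2391944 = \left(-2 + 662 - 118904 \cdot 662^{2}\right) - -2391944 = \left(-2 + 662 - 118904 \cdot 438244\right) + 2391944 = \left(-2 + 662 - 52108964576\right) + 2391944 = -52108963916 + 2391944 = -52106571972$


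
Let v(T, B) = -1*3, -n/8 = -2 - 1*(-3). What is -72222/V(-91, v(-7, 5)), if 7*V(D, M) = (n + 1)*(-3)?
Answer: -24074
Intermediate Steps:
n = -8 (n = -8*(-2 - 1*(-3)) = -8*(-2 + 3) = -8*1 = -8)
v(T, B) = -3
V(D, M) = 3 (V(D, M) = ((-8 + 1)*(-3))/7 = (-7*(-3))/7 = (⅐)*21 = 3)
-72222/V(-91, v(-7, 5)) = -72222/3 = -72222*⅓ = -24074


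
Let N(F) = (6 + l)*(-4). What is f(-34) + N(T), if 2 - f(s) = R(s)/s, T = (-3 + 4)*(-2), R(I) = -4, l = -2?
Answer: -240/17 ≈ -14.118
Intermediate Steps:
T = -2 (T = 1*(-2) = -2)
f(s) = 2 + 4/s (f(s) = 2 - (-4)/s = 2 + 4/s)
N(F) = -16 (N(F) = (6 - 2)*(-4) = 4*(-4) = -16)
f(-34) + N(T) = (2 + 4/(-34)) - 16 = (2 + 4*(-1/34)) - 16 = (2 - 2/17) - 16 = 32/17 - 16 = -240/17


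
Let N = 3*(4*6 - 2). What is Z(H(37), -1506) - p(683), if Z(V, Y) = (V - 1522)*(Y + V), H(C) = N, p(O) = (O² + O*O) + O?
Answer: 1162979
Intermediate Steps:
p(O) = O + 2*O² (p(O) = (O² + O²) + O = 2*O² + O = O + 2*O²)
N = 66 (N = 3*(24 - 2) = 3*22 = 66)
H(C) = 66
Z(V, Y) = (-1522 + V)*(V + Y)
Z(H(37), -1506) - p(683) = (66² - 1522*66 - 1522*(-1506) + 66*(-1506)) - 683*(1 + 2*683) = (4356 - 100452 + 2292132 - 99396) - 683*(1 + 1366) = 2096640 - 683*1367 = 2096640 - 1*933661 = 2096640 - 933661 = 1162979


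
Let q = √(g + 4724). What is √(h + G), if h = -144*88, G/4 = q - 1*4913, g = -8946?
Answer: 2*√(-8081 + I*√4222) ≈ 0.72281 + 179.79*I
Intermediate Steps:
q = I*√4222 (q = √(-8946 + 4724) = √(-4222) = I*√4222 ≈ 64.977*I)
G = -19652 + 4*I*√4222 (G = 4*(I*√4222 - 1*4913) = 4*(I*√4222 - 4913) = 4*(-4913 + I*√4222) = -19652 + 4*I*√4222 ≈ -19652.0 + 259.91*I)
h = -12672
√(h + G) = √(-12672 + (-19652 + 4*I*√4222)) = √(-32324 + 4*I*√4222)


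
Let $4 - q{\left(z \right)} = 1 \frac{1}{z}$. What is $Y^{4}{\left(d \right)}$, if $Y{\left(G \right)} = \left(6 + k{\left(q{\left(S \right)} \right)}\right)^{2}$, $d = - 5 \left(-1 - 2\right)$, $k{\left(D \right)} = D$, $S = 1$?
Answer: $43046721$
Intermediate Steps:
$q{\left(z \right)} = 4 - \frac{1}{z}$ ($q{\left(z \right)} = 4 - 1 \frac{1}{z} = 4 - \frac{1}{z}$)
$d = 15$ ($d = \left(-5\right) \left(-3\right) = 15$)
$Y{\left(G \right)} = 81$ ($Y{\left(G \right)} = \left(6 + \left(4 - 1^{-1}\right)\right)^{2} = \left(6 + \left(4 - 1\right)\right)^{2} = \left(6 + 3\right)^{2} = 9^{2} = 81$)
$Y^{4}{\left(d \right)} = 81^{4} = 43046721$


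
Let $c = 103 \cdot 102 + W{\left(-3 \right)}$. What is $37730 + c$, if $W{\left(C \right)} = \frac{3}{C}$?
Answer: $48235$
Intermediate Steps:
$c = 10505$ ($c = 103 \cdot 102 + \frac{3}{-3} = 10506 + 3 \left(- \frac{1}{3}\right) = 10506 - 1 = 10505$)
$37730 + c = 37730 + 10505 = 48235$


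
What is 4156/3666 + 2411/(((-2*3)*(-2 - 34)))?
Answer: 1622737/131976 ≈ 12.296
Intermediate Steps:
4156/3666 + 2411/(((-2*3)*(-2 - 34))) = 4156*(1/3666) + 2411/((-6*(-36))) = 2078/1833 + 2411/216 = 1622737/131976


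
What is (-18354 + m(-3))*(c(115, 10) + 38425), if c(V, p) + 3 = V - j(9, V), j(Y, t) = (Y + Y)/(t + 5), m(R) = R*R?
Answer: -2827834053/4 ≈ -7.0696e+8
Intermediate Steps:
m(R) = R**2
j(Y, t) = 2*Y/(5 + t) (j(Y, t) = (2*Y)/(5 + t) = 2*Y/(5 + t))
c(V, p) = -3 + V - 18/(5 + V) (c(V, p) = -3 + (V - 2*9/(5 + V)) = -3 + (V - 18/(5 + V)) = -3 + V - 18/(5 + V))
(-18354 + m(-3))*(c(115, 10) + 38425) = (-18354 + (-3)**2)*((-18 + (-3 + 115)*(5 + 115))/(5 + 115) + 38425) = (-18354 + 9)*((-18 + 112*120)/120 + 38425) = -18345*((-18 + 13440)/120 + 38425) = -18345*((1/120)*13422 + 38425) = -18345*(2237/20 + 38425) = -18345*770737/20 = -2827834053/4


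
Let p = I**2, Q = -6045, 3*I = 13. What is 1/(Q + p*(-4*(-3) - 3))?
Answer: -1/5876 ≈ -0.00017018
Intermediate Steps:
I = 13/3 (I = (1/3)*13 = 13/3 ≈ 4.3333)
p = 169/9 (p = (13/3)**2 = 169/9 ≈ 18.778)
1/(Q + p*(-4*(-3) - 3)) = 1/(-6045 + 169*(-4*(-3) - 3)/9) = 1/(-6045 + 169*(12 - 3)/9) = 1/(-6045 + (169/9)*9) = 1/(-6045 + 169) = 1/(-5876) = -1/5876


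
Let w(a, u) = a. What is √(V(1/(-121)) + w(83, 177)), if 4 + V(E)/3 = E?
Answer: 2*√2147/11 ≈ 8.4247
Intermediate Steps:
V(E) = -12 + 3*E
√(V(1/(-121)) + w(83, 177)) = √((-12 + 3/(-121)) + 83) = √((-12 + 3*(-1/121)) + 83) = √((-12 - 3/121) + 83) = √(-1455/121 + 83) = √(8588/121) = 2*√2147/11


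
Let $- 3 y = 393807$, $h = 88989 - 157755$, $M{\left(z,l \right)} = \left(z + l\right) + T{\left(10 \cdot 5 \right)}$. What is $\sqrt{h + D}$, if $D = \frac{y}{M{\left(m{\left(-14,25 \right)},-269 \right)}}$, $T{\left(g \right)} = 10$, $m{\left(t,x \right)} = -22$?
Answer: $\frac{287 i \sqrt{65473}}{281} \approx 261.34 i$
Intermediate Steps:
$M{\left(z,l \right)} = 10 + l + z$ ($M{\left(z,l \right)} = \left(z + l\right) + 10 = \left(l + z\right) + 10 = 10 + l + z$)
$h = -68766$
$y = -131269$ ($y = \left(- \frac{1}{3}\right) 393807 = -131269$)
$D = \frac{131269}{281}$ ($D = - \frac{131269}{10 - 269 - 22} = - \frac{131269}{-281} = \left(-131269\right) \left(- \frac{1}{281}\right) = \frac{131269}{281} \approx 467.15$)
$\sqrt{h + D} = \sqrt{-68766 + \frac{131269}{281}} = \sqrt{- \frac{19191977}{281}} = \frac{287 i \sqrt{65473}}{281}$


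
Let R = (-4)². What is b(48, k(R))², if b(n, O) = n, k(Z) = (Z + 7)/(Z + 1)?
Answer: 2304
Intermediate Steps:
R = 16
k(Z) = (7 + Z)/(1 + Z)
b(48, k(R))² = 48² = 2304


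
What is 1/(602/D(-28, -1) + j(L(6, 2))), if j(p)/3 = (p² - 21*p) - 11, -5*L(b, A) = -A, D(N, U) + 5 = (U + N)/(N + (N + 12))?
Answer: -4775/937813 ≈ -0.0050916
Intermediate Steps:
D(N, U) = -5 + (N + U)/(12 + 2*N) (D(N, U) = -5 + (U + N)/(N + (N + 12)) = -5 + (N + U)/(N + (12 + N)) = -5 + (N + U)/(12 + 2*N))
L(b, A) = A/5 (L(b, A) = -(-1)*A/5 = A/5)
j(p) = -33 - 63*p + 3*p² (j(p) = 3*((p² - 21*p) - 11) = 3*(-11 + p² - 21*p) = -33 - 63*p + 3*p²)
1/(602/D(-28, -1) + j(L(6, 2))) = 1/(602/(((-60 - 1 - 9*(-28))/(2*(6 - 28)))) + (-33 - 63*2/5 + 3*((⅕)*2)²)) = 1/(602/(((½)*(-60 - 1 + 252)/(-22))) + (-33 - 63*⅖ + 3*(⅖)²)) = 1/(602/(((½)*(-1/22)*191)) + (-33 - 126/5 + 3*(4/25))) = 1/(602/(-191/44) + (-33 - 126/5 + 12/25)) = 1/(602*(-44/191) - 1443/25) = 1/(-26488/191 - 1443/25) = 1/(-937813/4775) = -4775/937813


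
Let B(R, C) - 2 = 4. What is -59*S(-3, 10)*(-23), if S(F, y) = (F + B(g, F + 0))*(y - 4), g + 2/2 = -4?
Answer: 24426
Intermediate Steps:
g = -5 (g = -1 - 4 = -5)
B(R, C) = 6 (B(R, C) = 2 + 4 = 6)
S(F, y) = (-4 + y)*(6 + F) (S(F, y) = (F + 6)*(y - 4) = (6 + F)*(-4 + y) = (-4 + y)*(6 + F))
-59*S(-3, 10)*(-23) = -59*(-24 - 4*(-3) + 6*10 - 3*10)*(-23) = -59*(-24 + 12 + 60 - 30)*(-23) = -59*18*(-23) = -1062*(-23) = 24426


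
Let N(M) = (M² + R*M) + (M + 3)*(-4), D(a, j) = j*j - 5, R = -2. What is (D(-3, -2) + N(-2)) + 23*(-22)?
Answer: -503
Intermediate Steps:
D(a, j) = -5 + j² (D(a, j) = j² - 5 = -5 + j²)
N(M) = -12 + M² - 6*M (N(M) = (M² - 2*M) + (M + 3)*(-4) = (M² - 2*M) + (3 + M)*(-4) = (M² - 2*M) + (-12 - 4*M) = -12 + M² - 6*M)
(D(-3, -2) + N(-2)) + 23*(-22) = ((-5 + (-2)²) + (-12 + (-2)² - 6*(-2))) + 23*(-22) = ((-5 + 4) + (-12 + 4 + 12)) - 506 = (-1 + 4) - 506 = 3 - 506 = -503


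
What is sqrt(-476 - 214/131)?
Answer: I*sqrt(8196670)/131 ≈ 21.855*I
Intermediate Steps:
sqrt(-476 - 214/131) = sqrt(-62570/131) = I*sqrt(8196670)/131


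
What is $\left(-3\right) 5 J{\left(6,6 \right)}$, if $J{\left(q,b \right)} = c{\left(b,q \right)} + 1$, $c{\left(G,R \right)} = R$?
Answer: $-105$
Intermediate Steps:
$J{\left(q,b \right)} = 1 + q$ ($J{\left(q,b \right)} = q + 1 = 1 + q$)
$\left(-3\right) 5 J{\left(6,6 \right)} = \left(-3\right) 5 \left(1 + 6\right) = \left(-15\right) 7 = -105$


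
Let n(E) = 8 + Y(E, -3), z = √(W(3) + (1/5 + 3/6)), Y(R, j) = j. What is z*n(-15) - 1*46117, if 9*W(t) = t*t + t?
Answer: -46117 + √1830/6 ≈ -46110.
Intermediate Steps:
W(t) = t/9 + t²/9 (W(t) = (t*t + t)/9 = (t² + t)/9 = (t + t²)/9 = t/9 + t²/9)
z = √1830/30 (z = √((⅑)*3*(1 + 3) + (1/5 + 3/6)) = √((⅑)*3*4 + (1*(⅕) + 3*(⅙))) = √(4/3 + (⅕ + ½)) = √(4/3 + 7/10) = √(61/30) = √1830/30 ≈ 1.4259)
n(E) = 5 (n(E) = 8 - 3 = 5)
z*n(-15) - 1*46117 = (√1830/30)*5 - 1*46117 = √1830/6 - 46117 = -46117 + √1830/6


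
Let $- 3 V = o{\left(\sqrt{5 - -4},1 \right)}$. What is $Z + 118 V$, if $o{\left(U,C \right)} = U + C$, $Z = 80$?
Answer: $- \frac{232}{3} \approx -77.333$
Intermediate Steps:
$o{\left(U,C \right)} = C + U$
$V = - \frac{4}{3}$ ($V = - \frac{1 + \sqrt{5 - -4}}{3} = - \frac{1 + \sqrt{5 + 4}}{3} = - \frac{1 + \sqrt{9}}{3} = - \frac{1 + 3}{3} = \left(- \frac{1}{3}\right) 4 = - \frac{4}{3} \approx -1.3333$)
$Z + 118 V = 80 + 118 \left(- \frac{4}{3}\right) = 80 - \frac{472}{3} = - \frac{232}{3}$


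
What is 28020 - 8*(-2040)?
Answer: 44340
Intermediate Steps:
28020 - 8*(-2040) = 28020 - 1*(-16320) = 28020 + 16320 = 44340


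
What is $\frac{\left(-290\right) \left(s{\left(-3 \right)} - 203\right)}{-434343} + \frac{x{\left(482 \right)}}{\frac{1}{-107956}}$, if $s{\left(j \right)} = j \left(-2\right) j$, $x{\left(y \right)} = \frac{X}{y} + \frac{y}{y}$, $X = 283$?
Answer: $- \frac{1379647291000}{8052051} \approx -1.7134 \cdot 10^{5}$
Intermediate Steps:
$x{\left(y \right)} = 1 + \frac{283}{y}$ ($x{\left(y \right)} = \frac{283}{y} + \frac{y}{y} = \frac{283}{y} + 1 = 1 + \frac{283}{y}$)
$s{\left(j \right)} = - 2 j^{2}$ ($s{\left(j \right)} = - 2 j j = - 2 j^{2}$)
$\frac{\left(-290\right) \left(s{\left(-3 \right)} - 203\right)}{-434343} + \frac{x{\left(482 \right)}}{\frac{1}{-107956}} = \frac{\left(-290\right) \left(- 2 \left(-3\right)^{2} - 203\right)}{-434343} + \frac{\frac{1}{482} \left(283 + 482\right)}{\frac{1}{-107956}} = - 290 \left(\left(-2\right) 9 - 203\right) \left(- \frac{1}{434343}\right) + \frac{\frac{1}{482} \cdot 765}{- \frac{1}{107956}} = - 290 \left(-18 - 203\right) \left(- \frac{1}{434343}\right) + \frac{765}{482} \left(-107956\right) = \left(-290\right) \left(-221\right) \left(- \frac{1}{434343}\right) - \frac{41293170}{241} = 64090 \left(- \frac{1}{434343}\right) - \frac{41293170}{241} = - \frac{4930}{33411} - \frac{41293170}{241} = - \frac{1379647291000}{8052051}$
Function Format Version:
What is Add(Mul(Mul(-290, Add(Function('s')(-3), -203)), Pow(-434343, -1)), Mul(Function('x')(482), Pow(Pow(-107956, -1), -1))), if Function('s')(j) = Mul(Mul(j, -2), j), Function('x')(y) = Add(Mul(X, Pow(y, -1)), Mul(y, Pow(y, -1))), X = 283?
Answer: Rational(-1379647291000, 8052051) ≈ -1.7134e+5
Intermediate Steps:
Function('x')(y) = Add(1, Mul(283, Pow(y, -1))) (Function('x')(y) = Add(Mul(283, Pow(y, -1)), Mul(y, Pow(y, -1))) = Add(Mul(283, Pow(y, -1)), 1) = Add(1, Mul(283, Pow(y, -1))))
Function('s')(j) = Mul(-2, Pow(j, 2)) (Function('s')(j) = Mul(Mul(-2, j), j) = Mul(-2, Pow(j, 2)))
Add(Mul(Mul(-290, Add(Function('s')(-3), -203)), Pow(-434343, -1)), Mul(Function('x')(482), Pow(Pow(-107956, -1), -1))) = Add(Mul(Mul(-290, Add(Mul(-2, Pow(-3, 2)), -203)), Pow(-434343, -1)), Mul(Mul(Pow(482, -1), Add(283, 482)), Pow(Pow(-107956, -1), -1))) = Add(Mul(Mul(-290, Add(Mul(-2, 9), -203)), Rational(-1, 434343)), Mul(Mul(Rational(1, 482), 765), Pow(Rational(-1, 107956), -1))) = Add(Mul(Mul(-290, Add(-18, -203)), Rational(-1, 434343)), Mul(Rational(765, 482), -107956)) = Add(Mul(Mul(-290, -221), Rational(-1, 434343)), Rational(-41293170, 241)) = Add(Mul(64090, Rational(-1, 434343)), Rational(-41293170, 241)) = Add(Rational(-4930, 33411), Rational(-41293170, 241)) = Rational(-1379647291000, 8052051)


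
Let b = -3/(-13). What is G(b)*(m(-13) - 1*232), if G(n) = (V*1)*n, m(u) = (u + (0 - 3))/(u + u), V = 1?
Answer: -9024/169 ≈ -53.396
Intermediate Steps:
m(u) = (-3 + u)/(2*u) (m(u) = (u - 3)/((2*u)) = (-3 + u)*(1/(2*u)) = (-3 + u)/(2*u))
b = 3/13 (b = -3*(-1/13) = 3/13 ≈ 0.23077)
G(n) = n (G(n) = (1*1)*n = 1*n = n)
G(b)*(m(-13) - 1*232) = 3*((½)*(-3 - 13)/(-13) - 1*232)/13 = 3*((½)*(-1/13)*(-16) - 232)/13 = 3*(8/13 - 232)/13 = (3/13)*(-3008/13) = -9024/169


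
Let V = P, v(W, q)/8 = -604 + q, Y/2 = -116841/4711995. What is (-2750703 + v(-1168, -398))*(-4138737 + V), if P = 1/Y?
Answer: 889367833145634417/77894 ≈ 1.1418e+13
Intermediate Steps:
Y = -77894/1570665 (Y = 2*(-116841/4711995) = 2*(-116841*1/4711995) = 2*(-38947/1570665) = -77894/1570665 ≈ -0.049593)
v(W, q) = -4832 + 8*q (v(W, q) = 8*(-604 + q) = -4832 + 8*q)
P = -1570665/77894 (P = 1/(-77894/1570665) = -1570665/77894 ≈ -20.164)
V = -1570665/77894 ≈ -20.164
(-2750703 + v(-1168, -398))*(-4138737 + V) = (-2750703 + (-4832 + 8*(-398)))*(-4138737 - 1570665/77894) = (-2750703 + (-4832 - 3184))*(-322384350543/77894) = (-2750703 - 8016)*(-322384350543/77894) = -2758719*(-322384350543/77894) = 889367833145634417/77894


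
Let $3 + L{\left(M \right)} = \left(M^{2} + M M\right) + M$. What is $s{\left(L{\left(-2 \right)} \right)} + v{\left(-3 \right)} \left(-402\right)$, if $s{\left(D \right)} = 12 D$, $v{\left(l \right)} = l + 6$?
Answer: $-1170$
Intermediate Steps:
$v{\left(l \right)} = 6 + l$
$L{\left(M \right)} = -3 + M + 2 M^{2}$ ($L{\left(M \right)} = -3 + \left(\left(M^{2} + M M\right) + M\right) = -3 + \left(\left(M^{2} + M^{2}\right) + M\right) = -3 + \left(2 M^{2} + M\right) = -3 + \left(M + 2 M^{2}\right) = -3 + M + 2 M^{2}$)
$s{\left(L{\left(-2 \right)} \right)} + v{\left(-3 \right)} \left(-402\right) = 12 \left(-3 - 2 + 2 \left(-2\right)^{2}\right) + \left(6 - 3\right) \left(-402\right) = 12 \left(-3 - 2 + 2 \cdot 4\right) + 3 \left(-402\right) = 12 \left(-3 - 2 + 8\right) - 1206 = 12 \cdot 3 - 1206 = 36 - 1206 = -1170$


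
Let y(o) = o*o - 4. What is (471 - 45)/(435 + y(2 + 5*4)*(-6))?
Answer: -142/815 ≈ -0.17423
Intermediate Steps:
y(o) = -4 + o² (y(o) = o² - 4 = -4 + o²)
(471 - 45)/(435 + y(2 + 5*4)*(-6)) = (471 - 45)/(435 + (-4 + (2 + 5*4)²)*(-6)) = 426/(435 + (-4 + (2 + 20)²)*(-6)) = 426/(435 + (-4 + 22²)*(-6)) = 426/(435 + (-4 + 484)*(-6)) = 426/(435 + 480*(-6)) = 426/(435 - 2880) = 426/(-2445) = 426*(-1/2445) = -142/815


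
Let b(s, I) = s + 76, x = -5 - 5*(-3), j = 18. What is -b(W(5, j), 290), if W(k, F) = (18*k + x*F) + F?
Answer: -364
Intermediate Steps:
x = 10 (x = -5 + 15 = 10)
W(k, F) = 11*F + 18*k (W(k, F) = (18*k + 10*F) + F = (10*F + 18*k) + F = 11*F + 18*k)
b(s, I) = 76 + s
-b(W(5, j), 290) = -(76 + (11*18 + 18*5)) = -(76 + (198 + 90)) = -(76 + 288) = -1*364 = -364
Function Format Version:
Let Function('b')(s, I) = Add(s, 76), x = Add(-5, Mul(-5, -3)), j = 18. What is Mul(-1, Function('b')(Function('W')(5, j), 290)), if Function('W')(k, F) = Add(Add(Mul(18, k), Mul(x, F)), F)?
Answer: -364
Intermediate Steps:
x = 10 (x = Add(-5, 15) = 10)
Function('W')(k, F) = Add(Mul(11, F), Mul(18, k)) (Function('W')(k, F) = Add(Add(Mul(18, k), Mul(10, F)), F) = Add(Add(Mul(10, F), Mul(18, k)), F) = Add(Mul(11, F), Mul(18, k)))
Function('b')(s, I) = Add(76, s)
Mul(-1, Function('b')(Function('W')(5, j), 290)) = Mul(-1, Add(76, Add(Mul(11, 18), Mul(18, 5)))) = Mul(-1, Add(76, Add(198, 90))) = Mul(-1, Add(76, 288)) = Mul(-1, 364) = -364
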